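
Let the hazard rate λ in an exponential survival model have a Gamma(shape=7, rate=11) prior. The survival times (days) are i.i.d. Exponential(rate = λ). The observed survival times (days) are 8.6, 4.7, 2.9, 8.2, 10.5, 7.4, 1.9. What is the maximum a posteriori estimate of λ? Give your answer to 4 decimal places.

λ̂_MAP = 0.2355

The Exponential(rate=λ) likelihood is ∝ λ^n e^(−λΣtᵢ). Here n = 7 and Σtᵢ = 8.6 + 4.7 + 2.9 + 8.2 + 10.5 + 7.4 + 1.9 = 44.2.
Posterior ∝ λ^6e^(−11λ) · λ^7e^(−44.2λ) = λ^13e^(−55.2λ), i.e. Gamma(14, 55.2).
Mode = (a−1)/b = 13/55.2 ≈ 0.2355.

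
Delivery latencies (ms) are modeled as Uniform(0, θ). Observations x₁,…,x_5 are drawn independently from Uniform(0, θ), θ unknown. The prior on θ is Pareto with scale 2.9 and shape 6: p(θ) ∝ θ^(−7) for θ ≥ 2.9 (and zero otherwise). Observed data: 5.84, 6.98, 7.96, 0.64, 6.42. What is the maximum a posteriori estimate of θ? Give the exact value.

The Uniform(0, θ) likelihood is θ^(−n) for θ ≥ max(xᵢ), zero otherwise. Here max(xᵢ) = 7.96.
Posterior ∝ θ^(−7) · θ^(−5) = θ^(−12) on θ ≥ max(2.9, 7.96) = 7.96.
This density is strictly decreasing in θ, so the posterior mode lies at the lower boundary of the support.

θ̂_MAP = 7.96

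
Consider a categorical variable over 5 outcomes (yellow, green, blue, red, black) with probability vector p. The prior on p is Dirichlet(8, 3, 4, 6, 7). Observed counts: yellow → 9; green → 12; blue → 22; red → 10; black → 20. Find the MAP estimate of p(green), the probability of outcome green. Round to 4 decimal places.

MAP estimate of p(green) = 0.1458

The posterior is Dirichlet(αᵢ + nᵢ) = Dirichlet(17, 15, 26, 16, 27).
For a Dirichlet(a₁,…,a_K) with all aᵢ > 1, the mode has j-th component (aⱼ − 1)/(Σaᵢ − K).
Here Σaᵢ = 101 and K = 5, so p(green) = (15 − 1)/(101 − 5) = 14/96 ≈ 0.1458.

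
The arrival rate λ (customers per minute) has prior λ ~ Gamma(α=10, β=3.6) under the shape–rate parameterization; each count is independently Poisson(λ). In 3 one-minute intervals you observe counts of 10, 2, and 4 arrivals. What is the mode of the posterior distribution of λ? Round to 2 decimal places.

λ̂_MAP = 3.79

Σxᵢ = 10+2+4 = 16, with n = 3.
Posterior ∝ λ^9e^(−3.6λ) · λ^16e^(−3λ) = λ^25e^(−6.6λ), i.e. Gamma(shape=26, rate=6.6).
The mode of a Gamma(a, b) with a ≥ 1 (shape–rate) is (a−1)/b = 25/6.6 ≈ 3.79.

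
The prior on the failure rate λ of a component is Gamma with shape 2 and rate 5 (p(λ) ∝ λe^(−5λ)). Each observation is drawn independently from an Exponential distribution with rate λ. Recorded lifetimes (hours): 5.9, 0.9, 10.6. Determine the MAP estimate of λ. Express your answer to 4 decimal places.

The Exponential(rate=λ) likelihood is ∝ λ^n e^(−λΣtᵢ). Here n = 3 and Σtᵢ = 5.9 + 0.9 + 10.6 = 17.4.
Posterior ∝ λe^(−5λ) · λ^3e^(−17.4λ) = λ^4e^(−22.4λ), i.e. Gamma(5, 22.4).
Mode = (a−1)/b = 4/22.4 ≈ 0.1786.

λ̂_MAP = 0.1786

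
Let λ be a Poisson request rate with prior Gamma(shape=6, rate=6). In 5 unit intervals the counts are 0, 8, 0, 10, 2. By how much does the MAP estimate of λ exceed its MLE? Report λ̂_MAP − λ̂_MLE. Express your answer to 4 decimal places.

MAP − MLE = -1.7273

Σxᵢ = 20. Posterior is Gamma(26, 11); MAP = (26−1)/11 = 25/11 ≈ 2.27273.
MLE = x̄ = 20/5 ≈ 4.00000.
Difference = 25/11 − 20/5 = -19/11 ≈ -1.7273.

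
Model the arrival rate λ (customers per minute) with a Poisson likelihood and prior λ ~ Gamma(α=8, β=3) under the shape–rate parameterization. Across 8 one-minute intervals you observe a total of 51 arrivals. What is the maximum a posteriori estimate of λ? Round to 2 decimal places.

Σxᵢ = 51, n = 8.
Posterior ∝ λ^7e^(−3λ) · λ^51e^(−8λ) = λ^58e^(−11λ), i.e. Gamma(shape=59, rate=11).
The mode of a Gamma(a, b) with a ≥ 1 (shape–rate) is (a−1)/b = 58/11 ≈ 5.27.

λ̂_MAP = 5.27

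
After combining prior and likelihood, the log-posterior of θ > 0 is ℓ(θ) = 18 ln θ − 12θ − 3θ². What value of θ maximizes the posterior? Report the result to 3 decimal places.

ℓ'(θ) = 18/θ − 12 − 6θ. Setting this to zero and multiplying by θ: 6θ² + 12θ − 18 = 0.
θ = (−12 + √(12² + 4·6·18)) / (2·6) = (−12 + √576) / 12 = (−12 + 24)/12 = 1.
ℓ''(θ) = −18/θ² − 6 < 0, confirming a maximum.

θ̂_MAP = 1.000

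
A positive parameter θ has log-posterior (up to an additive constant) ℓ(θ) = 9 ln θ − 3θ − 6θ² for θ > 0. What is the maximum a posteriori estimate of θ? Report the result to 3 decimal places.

θ̂_MAP = 0.750

ℓ'(θ) = 9/θ − 3 − 12θ. Setting this to zero and multiplying by θ: 12θ² + 3θ − 9 = 0.
θ = (−3 + √(3² + 4·12·9)) / (2·12) = (−3 + √441) / 24 = (−3 + 21)/24 = 3/4.
ℓ''(θ) = −9/θ² − 12 < 0, confirming a maximum.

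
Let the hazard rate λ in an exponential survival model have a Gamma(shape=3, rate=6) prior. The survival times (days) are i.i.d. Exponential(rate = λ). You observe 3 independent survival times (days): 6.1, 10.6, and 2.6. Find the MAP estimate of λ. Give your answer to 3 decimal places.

λ̂_MAP = 0.198

The Exponential(rate=λ) likelihood is ∝ λ^n e^(−λΣtᵢ). Here n = 3 and Σtᵢ = 6.1 + 10.6 + 2.6 = 19.3.
Posterior ∝ λ^2e^(−6λ) · λ^3e^(−19.3λ) = λ^5e^(−25.3λ), i.e. Gamma(6, 25.3).
Mode = (a−1)/b = 5/25.3 ≈ 0.198.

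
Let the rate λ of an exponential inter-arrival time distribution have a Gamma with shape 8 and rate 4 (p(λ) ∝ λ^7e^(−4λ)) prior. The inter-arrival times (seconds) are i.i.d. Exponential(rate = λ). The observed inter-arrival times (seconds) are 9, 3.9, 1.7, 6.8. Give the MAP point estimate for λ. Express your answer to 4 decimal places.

The Exponential(rate=λ) likelihood is ∝ λ^n e^(−λΣtᵢ). Here n = 4 and Σtᵢ = 9 + 3.9 + 1.7 + 6.8 = 21.4.
Posterior ∝ λ^7e^(−4λ) · λ^4e^(−21.4λ) = λ^11e^(−25.4λ), i.e. Gamma(12, 25.4).
Mode = (a−1)/b = 11/25.4 ≈ 0.4331.

λ̂_MAP = 0.4331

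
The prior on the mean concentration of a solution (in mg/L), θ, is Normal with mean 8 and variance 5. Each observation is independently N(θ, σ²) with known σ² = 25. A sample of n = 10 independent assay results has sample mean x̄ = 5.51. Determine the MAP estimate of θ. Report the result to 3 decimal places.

θ̂_MAP = 6.340

n = 10, x̄ = 5.51.
For a Normal prior and Normal likelihood with known variance, the posterior is Normal; its mode equals its mean, the precision-weighted average.
Prior precision 1/σ₀² = 1/5 = 0.2; data precision n/σ² = 10/25 = 0.4.
θ̂ = (0.2·8 + 0.4·5.51) / (0.2 + 0.4) = 3.804/0.6 = 6.340.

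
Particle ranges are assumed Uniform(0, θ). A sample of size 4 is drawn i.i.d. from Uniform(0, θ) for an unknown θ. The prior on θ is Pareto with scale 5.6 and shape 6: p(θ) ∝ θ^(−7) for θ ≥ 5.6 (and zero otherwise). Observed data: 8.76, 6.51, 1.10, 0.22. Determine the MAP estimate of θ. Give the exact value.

θ̂_MAP = 8.76

The Uniform(0, θ) likelihood is θ^(−n) for θ ≥ max(xᵢ), zero otherwise. Here max(xᵢ) = 8.76.
Posterior ∝ θ^(−7) · θ^(−4) = θ^(−11) on θ ≥ max(5.6, 8.76) = 8.76.
This density is strictly decreasing in θ, so the posterior mode lies at the lower boundary of the support.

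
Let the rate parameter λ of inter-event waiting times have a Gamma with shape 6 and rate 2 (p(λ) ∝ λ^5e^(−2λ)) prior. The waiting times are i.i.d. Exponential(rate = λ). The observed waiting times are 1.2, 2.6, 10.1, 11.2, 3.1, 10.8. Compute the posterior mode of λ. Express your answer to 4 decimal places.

The Exponential(rate=λ) likelihood is ∝ λ^n e^(−λΣtᵢ). Here n = 6 and Σtᵢ = 1.2 + 2.6 + 10.1 + 11.2 + 3.1 + 10.8 = 39.
Posterior ∝ λ^5e^(−2λ) · λ^6e^(−39λ) = λ^11e^(−41λ), i.e. Gamma(12, 41).
Mode = (a−1)/b = 11/41 ≈ 0.2683.

λ̂_MAP = 0.2683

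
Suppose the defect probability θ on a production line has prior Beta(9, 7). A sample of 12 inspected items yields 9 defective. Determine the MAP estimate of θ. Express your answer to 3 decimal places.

θ̂_MAP = 0.654

Prior: Beta(9, 7).
Data: 9 successes in 12 trials. The binomial likelihood contributes θ^9(1−θ)^3, so the posterior is Beta(9+9, 7+3) = Beta(18, 10).
For Beta(a, b) with a, b > 1 the mode is (a−1)/(a+b−2) = 17/26 ≈ 0.654.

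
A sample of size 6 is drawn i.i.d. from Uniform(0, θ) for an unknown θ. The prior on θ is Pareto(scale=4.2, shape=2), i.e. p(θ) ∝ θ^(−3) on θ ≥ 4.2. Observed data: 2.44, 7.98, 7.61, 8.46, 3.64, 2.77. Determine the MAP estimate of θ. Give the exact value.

The Uniform(0, θ) likelihood is θ^(−n) for θ ≥ max(xᵢ), zero otherwise. Here max(xᵢ) = 8.46.
Posterior ∝ θ^(−3) · θ^(−6) = θ^(−9) on θ ≥ max(4.2, 8.46) = 8.46.
This density is strictly decreasing in θ, so the posterior mode lies at the lower boundary of the support.

θ̂_MAP = 8.46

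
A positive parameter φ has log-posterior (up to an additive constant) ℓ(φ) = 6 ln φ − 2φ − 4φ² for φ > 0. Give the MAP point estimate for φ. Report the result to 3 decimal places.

φ̂_MAP = 0.750

ℓ'(φ) = 6/φ − 2 − 8φ. Setting this to zero and multiplying by φ: 8φ² + 2φ − 6 = 0.
φ = (−2 + √(2² + 4·8·6)) / (2·8) = (−2 + √196) / 16 = (−2 + 14)/16 = 3/4.
ℓ''(φ) = −6/φ² − 8 < 0, confirming a maximum.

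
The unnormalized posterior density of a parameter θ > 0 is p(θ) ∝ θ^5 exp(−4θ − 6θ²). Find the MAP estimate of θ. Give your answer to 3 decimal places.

ℓ'(θ) = 5/θ − 4 − 12θ. Setting this to zero and multiplying by θ: 12θ² + 4θ − 5 = 0.
θ = (−4 + √(4² + 4·12·5)) / (2·12) = (−4 + √256) / 24 = (−4 + 16)/24 = 1/2.
ℓ''(θ) = −5/θ² − 12 < 0, confirming a maximum.

θ̂_MAP = 0.500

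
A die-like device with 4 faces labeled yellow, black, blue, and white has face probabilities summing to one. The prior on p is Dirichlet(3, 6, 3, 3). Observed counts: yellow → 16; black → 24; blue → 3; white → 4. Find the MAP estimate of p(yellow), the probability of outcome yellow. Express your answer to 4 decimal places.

MAP estimate of p(yellow) = 0.3103

The posterior is Dirichlet(αᵢ + nᵢ) = Dirichlet(19, 30, 6, 7).
For a Dirichlet(a₁,…,a_K) with all aᵢ > 1, the mode has j-th component (aⱼ − 1)/(Σaᵢ − K).
Here Σaᵢ = 62 and K = 4, so p(yellow) = (19 − 1)/(62 − 4) = 18/58 ≈ 0.3103.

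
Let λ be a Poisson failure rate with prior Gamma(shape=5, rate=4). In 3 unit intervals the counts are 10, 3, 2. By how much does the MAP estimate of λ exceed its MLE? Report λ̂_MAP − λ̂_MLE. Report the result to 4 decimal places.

Σxᵢ = 15. Posterior is Gamma(20, 7); MAP = (20−1)/7 = 19/7 ≈ 2.71429.
MLE = x̄ = 15/3 ≈ 5.00000.
Difference = 19/7 − 15/3 = -16/7 ≈ -2.2857.

MAP − MLE = -2.2857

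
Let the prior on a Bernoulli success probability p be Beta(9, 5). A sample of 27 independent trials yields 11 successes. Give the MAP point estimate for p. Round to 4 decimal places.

Prior: Beta(9, 5).
Data: 11 successes in 27 trials. The binomial likelihood contributes p^11(1−p)^16, so the posterior is Beta(9+11, 5+16) = Beta(20, 21).
For Beta(a, b) with a, b > 1 the mode is (a−1)/(a+b−2) = 19/39 ≈ 0.4872.

p̂_MAP = 0.4872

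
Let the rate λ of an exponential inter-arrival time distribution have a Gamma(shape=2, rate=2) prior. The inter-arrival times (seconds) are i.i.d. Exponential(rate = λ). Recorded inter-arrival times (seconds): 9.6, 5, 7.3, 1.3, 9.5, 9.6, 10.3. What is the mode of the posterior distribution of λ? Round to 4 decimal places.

The Exponential(rate=λ) likelihood is ∝ λ^n e^(−λΣtᵢ). Here n = 7 and Σtᵢ = 9.6 + 5 + 7.3 + 1.3 + 9.5 + 9.6 + 10.3 = 52.6.
Posterior ∝ λe^(−2λ) · λ^7e^(−52.6λ) = λ^8e^(−54.6λ), i.e. Gamma(9, 54.6).
Mode = (a−1)/b = 8/54.6 ≈ 0.1465.

λ̂_MAP = 0.1465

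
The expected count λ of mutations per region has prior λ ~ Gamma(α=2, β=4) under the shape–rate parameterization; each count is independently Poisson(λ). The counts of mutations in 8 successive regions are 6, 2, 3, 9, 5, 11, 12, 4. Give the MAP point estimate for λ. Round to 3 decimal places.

λ̂_MAP = 4.417

Σxᵢ = 6+2+3+9+5+11+12+4 = 52, with n = 8.
Posterior ∝ λe^(−4λ) · λ^52e^(−8λ) = λ^53e^(−12λ), i.e. Gamma(shape=54, rate=12).
The mode of a Gamma(a, b) with a ≥ 1 (shape–rate) is (a−1)/b = 53/12 ≈ 4.417.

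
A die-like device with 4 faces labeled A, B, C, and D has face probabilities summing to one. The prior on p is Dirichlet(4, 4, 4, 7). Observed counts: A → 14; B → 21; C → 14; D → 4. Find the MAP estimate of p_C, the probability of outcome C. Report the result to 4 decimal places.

The posterior is Dirichlet(αᵢ + nᵢ) = Dirichlet(18, 25, 18, 11).
For a Dirichlet(a₁,…,a_K) with all aᵢ > 1, the mode has j-th component (aⱼ − 1)/(Σaᵢ − K).
Here Σaᵢ = 72 and K = 4, so p_C = (18 − 1)/(72 − 4) = 17/68 ≈ 0.2500.

MAP estimate of p_C = 0.2500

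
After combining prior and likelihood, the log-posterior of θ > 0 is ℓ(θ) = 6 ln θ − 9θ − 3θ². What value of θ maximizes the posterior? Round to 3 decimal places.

ℓ'(θ) = 6/θ − 9 − 6θ. Setting this to zero and multiplying by θ: 6θ² + 9θ − 6 = 0.
θ = (−9 + √(9² + 4·6·6)) / (2·6) = (−9 + √225) / 12 = (−9 + 15)/12 = 1/2.
ℓ''(θ) = −6/θ² − 6 < 0, confirming a maximum.

θ̂_MAP = 0.500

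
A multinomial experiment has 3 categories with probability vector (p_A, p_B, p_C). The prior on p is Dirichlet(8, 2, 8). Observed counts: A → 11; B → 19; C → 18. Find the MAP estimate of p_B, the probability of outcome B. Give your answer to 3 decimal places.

The posterior is Dirichlet(αᵢ + nᵢ) = Dirichlet(19, 21, 26).
For a Dirichlet(a₁,…,a_K) with all aᵢ > 1, the mode has j-th component (aⱼ − 1)/(Σaᵢ − K).
Here Σaᵢ = 66 and K = 3, so p_B = (21 − 1)/(66 − 3) = 20/63 ≈ 0.317.

MAP estimate of p_B = 0.317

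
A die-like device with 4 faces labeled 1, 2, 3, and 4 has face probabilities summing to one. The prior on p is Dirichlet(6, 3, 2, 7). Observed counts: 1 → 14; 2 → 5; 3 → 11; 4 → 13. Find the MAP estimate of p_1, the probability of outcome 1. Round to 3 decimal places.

MAP estimate: 0.333

The posterior is Dirichlet(αᵢ + nᵢ) = Dirichlet(20, 8, 13, 20).
For a Dirichlet(a₁,…,a_K) with all aᵢ > 1, the mode has j-th component (aⱼ − 1)/(Σaᵢ − K).
Here Σaᵢ = 61 and K = 4, so p_1 = (20 − 1)/(61 − 4) = 19/57 ≈ 0.333.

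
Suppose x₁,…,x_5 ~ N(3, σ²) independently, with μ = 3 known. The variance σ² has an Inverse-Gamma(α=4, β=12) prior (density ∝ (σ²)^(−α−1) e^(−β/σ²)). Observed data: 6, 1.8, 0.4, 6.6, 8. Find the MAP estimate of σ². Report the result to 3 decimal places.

Sum of squared deviations about the known mean: SS = (6−3)² + (1.8−3)² + (0.4−3)² + (6.6−3)² + (8−3)² = 55.16.
The Normal likelihood contributes (σ²)^(−n/2) exp(−SS/(2σ²)), so the posterior is Inverse-Gamma(α + n/2, β + SS/2) = Inverse-Gamma(6.5, 39.58).
The mode of Inverse-Gamma(a, b) is b/(a+1) = 39.58/7.5 ≈ 5.277.

σ̂²_MAP = 5.277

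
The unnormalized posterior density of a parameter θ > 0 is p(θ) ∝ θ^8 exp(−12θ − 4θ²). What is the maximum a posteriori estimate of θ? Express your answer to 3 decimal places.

θ̂_MAP = 0.500

ℓ'(θ) = 8/θ − 12 − 8θ. Setting this to zero and multiplying by θ: 8θ² + 12θ − 8 = 0.
θ = (−12 + √(12² + 4·8·8)) / (2·8) = (−12 + √400) / 16 = (−12 + 20)/16 = 1/2.
ℓ''(θ) = −8/θ² − 8 < 0, confirming a maximum.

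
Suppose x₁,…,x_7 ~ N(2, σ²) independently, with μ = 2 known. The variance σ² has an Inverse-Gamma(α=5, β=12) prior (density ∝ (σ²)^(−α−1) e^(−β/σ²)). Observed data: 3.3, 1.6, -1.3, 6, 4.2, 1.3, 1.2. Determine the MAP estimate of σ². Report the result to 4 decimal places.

σ̂²_MAP = 3.0900

Sum of squared deviations about the known mean: SS = (3.3−2)² + (1.6−2)² + (-1.3−2)² + (6−2)² + (4.2−2)² + (1.3−2)² + (1.2−2)² = 34.71.
The Normal likelihood contributes (σ²)^(−n/2) exp(−SS/(2σ²)), so the posterior is Inverse-Gamma(α + n/2, β + SS/2) = Inverse-Gamma(8.5, 29.355).
The mode of Inverse-Gamma(a, b) is b/(a+1) = 29.355/9.5 ≈ 3.0900.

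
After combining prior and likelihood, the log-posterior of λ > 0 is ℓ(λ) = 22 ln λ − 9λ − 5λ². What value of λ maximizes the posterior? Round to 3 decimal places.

λ̂_MAP = 1.100

ℓ'(λ) = 22/λ − 9 − 10λ. Setting this to zero and multiplying by λ: 10λ² + 9λ − 22 = 0.
λ = (−9 + √(9² + 4·10·22)) / (2·10) = (−9 + √961) / 20 = (−9 + 31)/20 = 11/10.
ℓ''(λ) = −22/λ² − 10 < 0, confirming a maximum.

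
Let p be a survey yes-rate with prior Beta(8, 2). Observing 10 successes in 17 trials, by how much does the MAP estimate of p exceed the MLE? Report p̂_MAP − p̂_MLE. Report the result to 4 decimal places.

MAP − MLE = 0.0918

Posterior is Beta(18, 9); MAP = (18−1)/(27−2) = 17/25 ≈ 0.68000.
MLE ignores the prior: p̂_MLE = k/n = 10/17 ≈ 0.58824.
Difference = 17/25 − 10/17 = 39/425 ≈ 0.0918.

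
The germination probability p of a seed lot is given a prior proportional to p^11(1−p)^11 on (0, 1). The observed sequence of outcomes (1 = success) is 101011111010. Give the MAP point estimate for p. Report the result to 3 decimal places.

p̂_MAP = 0.559

The prior density ∝ p^11(1−p)^11 is the kernel of Beta(12, 12).
Data: 8 successes in 12 trials (from the sequence). The binomial likelihood contributes p^8(1−p)^4, so the posterior is Beta(12+8, 12+4) = Beta(20, 16).
For Beta(a, b) with a, b > 1 the mode is (a−1)/(a+b−2) = 19/34 ≈ 0.559.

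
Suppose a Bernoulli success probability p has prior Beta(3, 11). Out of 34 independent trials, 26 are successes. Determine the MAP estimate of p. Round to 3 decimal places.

Prior: Beta(3, 11).
Data: 26 successes in 34 trials. The binomial likelihood contributes p^26(1−p)^8, so the posterior is Beta(3+26, 11+8) = Beta(29, 19).
For Beta(a, b) with a, b > 1 the mode is (a−1)/(a+b−2) = 28/46 ≈ 0.609.

p̂_MAP = 0.609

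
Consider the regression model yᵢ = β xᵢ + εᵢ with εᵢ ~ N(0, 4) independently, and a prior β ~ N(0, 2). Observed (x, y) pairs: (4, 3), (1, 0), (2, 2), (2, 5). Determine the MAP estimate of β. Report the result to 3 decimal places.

β̂_MAP = 0.963

log p(β | y) = −Σ(yᵢ − βxᵢ)²/(2·4) − β²/(2·2) + const.
Setting the derivative to zero: Σxᵢ(yᵢ − βxᵢ)/4 − β/2 = 0, so β = Σxᵢyᵢ / (Σxᵢ² + σ²/τ²).
Σxᵢyᵢ = 4·3 + 1·0 + 2·2 + 2·5 = 26; Σxᵢ² = 25; σ²/τ² = 2.
β̂_MAP = 26 / (25 + 2) = 26/27 ≈ 0.963.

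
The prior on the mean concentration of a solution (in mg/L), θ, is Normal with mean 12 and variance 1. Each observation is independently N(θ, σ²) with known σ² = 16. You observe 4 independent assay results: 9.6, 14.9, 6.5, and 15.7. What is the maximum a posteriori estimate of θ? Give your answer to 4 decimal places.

n = 4; x̄ = (9.6 + 14.9 + 6.5 + 15.7)/4 = 46.7/4 = 11.675.
For a Normal prior and Normal likelihood with known variance, the posterior is Normal; its mode equals its mean, the precision-weighted average.
Prior precision 1/σ₀² = 1/1 = 1; data precision n/σ² = 4/16 = 0.25.
θ̂ = (1·12 + 0.25·11.675) / (1 + 0.25) = 14.91875/1.25 = 11.9350.

θ̂_MAP = 11.9350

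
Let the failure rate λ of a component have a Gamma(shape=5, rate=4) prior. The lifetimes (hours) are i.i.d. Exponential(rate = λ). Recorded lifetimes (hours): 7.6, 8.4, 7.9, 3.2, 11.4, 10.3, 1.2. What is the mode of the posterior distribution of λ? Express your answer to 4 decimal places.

λ̂_MAP = 0.2037

The Exponential(rate=λ) likelihood is ∝ λ^n e^(−λΣtᵢ). Here n = 7 and Σtᵢ = 7.6 + 8.4 + 7.9 + 3.2 + 11.4 + 10.3 + 1.2 = 50.
Posterior ∝ λ^4e^(−4λ) · λ^7e^(−50λ) = λ^11e^(−54λ), i.e. Gamma(12, 54).
Mode = (a−1)/b = 11/54 ≈ 0.2037.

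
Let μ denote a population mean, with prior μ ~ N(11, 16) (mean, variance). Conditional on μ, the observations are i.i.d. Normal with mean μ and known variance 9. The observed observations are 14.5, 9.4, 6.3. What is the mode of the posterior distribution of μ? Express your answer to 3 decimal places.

μ̂_MAP = 10.214

n = 3; x̄ = (14.5 + 9.4 + 6.3)/3 = 30.2/3 = 151/15 ≈ 10.0667.
For a Normal prior and Normal likelihood with known variance, the posterior is Normal; its mode equals its mean, the precision-weighted average.
Prior precision 1/σ₀² = 1/16 = 0.0625; data precision n/σ² = 3/9 = 1/3.
μ̂ = (0.0625·11 + (1/3)·(151/15)) / (0.0625 + 1/3) = (2911/720)/(19/48) = 2911/285 ≈ 10.214.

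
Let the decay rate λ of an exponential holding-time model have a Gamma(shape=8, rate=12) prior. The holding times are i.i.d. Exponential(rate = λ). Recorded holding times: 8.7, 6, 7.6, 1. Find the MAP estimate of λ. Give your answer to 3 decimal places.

λ̂_MAP = 0.312

The Exponential(rate=λ) likelihood is ∝ λ^n e^(−λΣtᵢ). Here n = 4 and Σtᵢ = 8.7 + 6 + 7.6 + 1 = 23.3.
Posterior ∝ λ^7e^(−12λ) · λ^4e^(−23.3λ) = λ^11e^(−35.3λ), i.e. Gamma(12, 35.3).
Mode = (a−1)/b = 11/35.3 ≈ 0.312.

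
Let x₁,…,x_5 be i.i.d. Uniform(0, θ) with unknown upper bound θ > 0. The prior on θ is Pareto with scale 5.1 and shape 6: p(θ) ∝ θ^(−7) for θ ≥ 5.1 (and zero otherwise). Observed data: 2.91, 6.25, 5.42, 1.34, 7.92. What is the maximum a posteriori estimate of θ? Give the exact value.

θ̂_MAP = 7.92

The Uniform(0, θ) likelihood is θ^(−n) for θ ≥ max(xᵢ), zero otherwise. Here max(xᵢ) = 7.92.
Posterior ∝ θ^(−7) · θ^(−5) = θ^(−12) on θ ≥ max(5.1, 7.92) = 7.92.
This density is strictly decreasing in θ, so the posterior mode lies at the lower boundary of the support.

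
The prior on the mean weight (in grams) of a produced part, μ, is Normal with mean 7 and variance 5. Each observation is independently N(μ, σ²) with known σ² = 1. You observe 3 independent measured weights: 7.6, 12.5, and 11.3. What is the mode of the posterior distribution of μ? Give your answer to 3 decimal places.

n = 3; x̄ = (7.6 + 12.5 + 11.3)/3 = 31.4/3 = 157/15 ≈ 10.4667.
For a Normal prior and Normal likelihood with known variance, the posterior is Normal; its mode equals its mean, the precision-weighted average.
Prior precision 1/σ₀² = 1/5 = 0.2; data precision n/σ² = 3/1 = 3.
μ̂ = (0.2·7 + 3·(157/15)) / (0.2 + 3) = 32.8/3.2 = 10.250.

μ̂_MAP = 10.250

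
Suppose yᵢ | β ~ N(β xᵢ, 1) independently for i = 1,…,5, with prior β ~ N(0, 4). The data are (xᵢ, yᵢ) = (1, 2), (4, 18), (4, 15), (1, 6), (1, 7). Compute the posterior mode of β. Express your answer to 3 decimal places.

β̂_MAP = 4.170

log p(β | y) = −Σ(yᵢ − βxᵢ)²/(2·1) − β²/(2·4) + const.
Setting the derivative to zero: Σxᵢ(yᵢ − βxᵢ)/1 − β/4 = 0, so β = Σxᵢyᵢ / (Σxᵢ² + σ²/τ²).
Σxᵢyᵢ = 1·2 + 4·18 + 4·15 + 1·6 + 1·7 = 147; Σxᵢ² = 35; σ²/τ² = 0.25.
β̂_MAP = 147 / (35 + 0.25) = 147/35.25 ≈ 4.170.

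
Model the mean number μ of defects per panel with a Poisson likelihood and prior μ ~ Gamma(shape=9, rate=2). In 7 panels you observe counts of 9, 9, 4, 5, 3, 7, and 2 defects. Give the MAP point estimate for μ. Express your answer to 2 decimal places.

Σxᵢ = 9+9+4+5+3+7+2 = 39, with n = 7.
Posterior ∝ μ^8e^(−2μ) · μ^39e^(−7μ) = μ^47e^(−9μ), i.e. Gamma(shape=48, rate=9).
The mode of a Gamma(a, b) with a ≥ 1 (shape–rate) is (a−1)/b = 47/9 ≈ 5.22.

μ̂_MAP = 5.22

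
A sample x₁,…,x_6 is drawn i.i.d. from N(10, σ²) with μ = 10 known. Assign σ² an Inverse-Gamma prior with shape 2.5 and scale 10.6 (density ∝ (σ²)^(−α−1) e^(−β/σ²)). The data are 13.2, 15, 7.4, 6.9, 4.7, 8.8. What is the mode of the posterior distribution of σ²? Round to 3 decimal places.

Sum of squared deviations about the known mean: SS = (13.2−10)² + (15−10)² + (7.4−10)² + (6.9−10)² + (4.7−10)² + (8.8−10)² = 81.14.
The Normal likelihood contributes (σ²)^(−n/2) exp(−SS/(2σ²)), so the posterior is Inverse-Gamma(α + n/2, β + SS/2) = Inverse-Gamma(5.5, 51.17).
The mode of Inverse-Gamma(a, b) is b/(a+1) = 51.17/6.5 ≈ 7.872.

σ̂²_MAP = 7.872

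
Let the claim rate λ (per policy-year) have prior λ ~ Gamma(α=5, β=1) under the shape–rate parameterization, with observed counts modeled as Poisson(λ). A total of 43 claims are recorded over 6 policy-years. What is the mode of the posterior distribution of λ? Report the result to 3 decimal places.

Σxᵢ = 43, n = 6.
Posterior ∝ λ^4e^(−1λ) · λ^43e^(−6λ) = λ^47e^(−7λ), i.e. Gamma(shape=48, rate=7).
The mode of a Gamma(a, b) with a ≥ 1 (shape–rate) is (a−1)/b = 47/7 ≈ 6.714.

λ̂_MAP = 6.714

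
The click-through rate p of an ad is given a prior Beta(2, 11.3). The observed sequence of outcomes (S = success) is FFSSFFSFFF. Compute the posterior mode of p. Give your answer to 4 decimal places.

p̂_MAP = 0.1878

Prior: Beta(2, 11.3).
Data: 3 successes in 10 trials (from the sequence). The binomial likelihood contributes p^3(1−p)^7, so the posterior is Beta(2+3, 11.3+7) = Beta(5, 18.3).
For Beta(a, b) with a, b > 1 the mode is (a−1)/(a+b−2) = 4/21.3 ≈ 0.1878.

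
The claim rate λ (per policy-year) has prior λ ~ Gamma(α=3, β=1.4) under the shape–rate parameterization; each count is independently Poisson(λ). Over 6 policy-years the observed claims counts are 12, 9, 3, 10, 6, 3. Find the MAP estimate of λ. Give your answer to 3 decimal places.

λ̂_MAP = 6.081

Σxᵢ = 12+9+3+10+6+3 = 43, with n = 6.
Posterior ∝ λ^2e^(−1.4λ) · λ^43e^(−6λ) = λ^45e^(−7.4λ), i.e. Gamma(shape=46, rate=7.4).
The mode of a Gamma(a, b) with a ≥ 1 (shape–rate) is (a−1)/b = 45/7.4 ≈ 6.081.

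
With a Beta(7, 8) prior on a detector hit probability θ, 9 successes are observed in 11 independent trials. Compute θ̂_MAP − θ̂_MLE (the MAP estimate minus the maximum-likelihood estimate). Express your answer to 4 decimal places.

MAP − MLE = -0.1932

Posterior is Beta(16, 10); MAP = (16−1)/(26−2) = 15/24 ≈ 0.62500.
MLE ignores the prior: θ̂_MLE = k/n = 9/11 ≈ 0.81818.
Difference = 15/24 − 9/11 = -17/88 ≈ -0.1932.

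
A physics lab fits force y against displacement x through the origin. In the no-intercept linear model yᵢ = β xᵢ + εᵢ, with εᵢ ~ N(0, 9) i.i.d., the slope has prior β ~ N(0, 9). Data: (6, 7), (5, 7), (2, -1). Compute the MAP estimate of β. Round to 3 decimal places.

β̂_MAP = 1.136

log p(β | y) = −Σ(yᵢ − βxᵢ)²/(2·9) − β²/(2·9) + const.
Setting the derivative to zero: Σxᵢ(yᵢ − βxᵢ)/9 − β/9 = 0, so β = Σxᵢyᵢ / (Σxᵢ² + σ²/τ²).
Σxᵢyᵢ = 6·7 + 5·7 + 2·(-1) = 75; Σxᵢ² = 65; σ²/τ² = 1.
β̂_MAP = 75 / (65 + 1) = 75/66 ≈ 1.136.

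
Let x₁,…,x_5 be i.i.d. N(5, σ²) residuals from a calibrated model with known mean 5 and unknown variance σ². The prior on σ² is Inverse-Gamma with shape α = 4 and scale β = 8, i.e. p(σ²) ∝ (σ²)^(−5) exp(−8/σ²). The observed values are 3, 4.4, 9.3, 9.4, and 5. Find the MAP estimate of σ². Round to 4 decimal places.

Sum of squared deviations about the known mean: SS = (3−5)² + (4.4−5)² + (9.3−5)² + (9.4−5)² + (5−5)² = 42.21.
The Normal likelihood contributes (σ²)^(−n/2) exp(−SS/(2σ²)), so the posterior is Inverse-Gamma(α + n/2, β + SS/2) = Inverse-Gamma(6.5, 29.105).
The mode of Inverse-Gamma(a, b) is b/(a+1) = 29.105/7.5 ≈ 3.8807.

σ̂²_MAP = 3.8807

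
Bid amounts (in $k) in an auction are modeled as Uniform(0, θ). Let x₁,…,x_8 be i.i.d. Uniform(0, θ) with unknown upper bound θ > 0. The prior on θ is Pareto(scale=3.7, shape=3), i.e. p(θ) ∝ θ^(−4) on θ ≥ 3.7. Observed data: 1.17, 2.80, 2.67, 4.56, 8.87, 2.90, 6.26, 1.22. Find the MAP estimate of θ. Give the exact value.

The Uniform(0, θ) likelihood is θ^(−n) for θ ≥ max(xᵢ), zero otherwise. Here max(xᵢ) = 8.87.
Posterior ∝ θ^(−4) · θ^(−8) = θ^(−12) on θ ≥ max(3.7, 8.87) = 8.87.
This density is strictly decreasing in θ, so the posterior mode lies at the lower boundary of the support.

θ̂_MAP = 8.87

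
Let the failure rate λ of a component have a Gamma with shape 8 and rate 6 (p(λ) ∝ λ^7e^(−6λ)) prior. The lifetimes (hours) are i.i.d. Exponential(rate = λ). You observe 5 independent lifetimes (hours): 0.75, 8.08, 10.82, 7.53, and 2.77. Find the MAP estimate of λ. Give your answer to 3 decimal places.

The Exponential(rate=λ) likelihood is ∝ λ^n e^(−λΣtᵢ). Here n = 5 and Σtᵢ = 0.75 + 8.08 + 10.82 + 7.53 + 2.77 = 29.95.
Posterior ∝ λ^7e^(−6λ) · λ^5e^(−29.95λ) = λ^12e^(−35.95λ), i.e. Gamma(13, 35.95).
Mode = (a−1)/b = 12/35.95 ≈ 0.334.

λ̂_MAP = 0.334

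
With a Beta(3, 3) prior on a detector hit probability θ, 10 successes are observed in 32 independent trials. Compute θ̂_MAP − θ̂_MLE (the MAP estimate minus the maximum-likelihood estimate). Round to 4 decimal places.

MAP − MLE = 0.0208

Posterior is Beta(13, 25); MAP = (13−1)/(38−2) = 12/36 ≈ 0.33333.
MLE ignores the prior: θ̂_MLE = k/n = 10/32 ≈ 0.31250.
Difference = 12/36 − 10/32 = 1/48 ≈ 0.0208.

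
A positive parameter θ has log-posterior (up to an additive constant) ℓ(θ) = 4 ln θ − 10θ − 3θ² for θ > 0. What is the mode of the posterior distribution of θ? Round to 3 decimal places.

ℓ'(θ) = 4/θ − 10 − 6θ. Setting this to zero and multiplying by θ: 6θ² + 10θ − 4 = 0.
θ = (−10 + √(10² + 4·6·4)) / (2·6) = (−10 + √196) / 12 = (−10 + 14)/12 = 1/3.
ℓ''(θ) = −4/θ² − 6 < 0, confirming a maximum.

θ̂_MAP = 0.333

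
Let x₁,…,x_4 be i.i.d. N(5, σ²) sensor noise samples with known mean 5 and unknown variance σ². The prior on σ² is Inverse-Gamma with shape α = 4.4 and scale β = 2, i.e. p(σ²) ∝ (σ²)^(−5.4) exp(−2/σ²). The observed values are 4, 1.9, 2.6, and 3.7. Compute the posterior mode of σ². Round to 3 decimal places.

Sum of squared deviations about the known mean: SS = (4−5)² + (1.9−5)² + (2.6−5)² + (3.7−5)² = 18.06.
The Normal likelihood contributes (σ²)^(−n/2) exp(−SS/(2σ²)), so the posterior is Inverse-Gamma(α + n/2, β + SS/2) = Inverse-Gamma(6.4, 11.03).
The mode of Inverse-Gamma(a, b) is b/(a+1) = 11.03/7.4 ≈ 1.491.

σ̂²_MAP = 1.491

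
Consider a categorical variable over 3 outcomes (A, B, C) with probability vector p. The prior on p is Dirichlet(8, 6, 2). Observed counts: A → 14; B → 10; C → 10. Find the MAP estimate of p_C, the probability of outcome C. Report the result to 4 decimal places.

The posterior is Dirichlet(αᵢ + nᵢ) = Dirichlet(22, 16, 12).
For a Dirichlet(a₁,…,a_K) with all aᵢ > 1, the mode has j-th component (aⱼ − 1)/(Σaᵢ − K).
Here Σaᵢ = 50 and K = 3, so p_C = (12 − 1)/(50 − 3) = 11/47 ≈ 0.2340.

MAP estimate of p_C = 0.2340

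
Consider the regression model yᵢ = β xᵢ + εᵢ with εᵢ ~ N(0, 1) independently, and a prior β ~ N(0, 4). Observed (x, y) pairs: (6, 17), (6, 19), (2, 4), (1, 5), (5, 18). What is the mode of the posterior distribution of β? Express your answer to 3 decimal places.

log p(β | y) = −Σ(yᵢ − βxᵢ)²/(2·1) − β²/(2·4) + const.
Setting the derivative to zero: Σxᵢ(yᵢ − βxᵢ)/1 − β/4 = 0, so β = Σxᵢyᵢ / (Σxᵢ² + σ²/τ²).
Σxᵢyᵢ = 6·17 + 6·19 + 2·4 + 1·5 + 5·18 = 319; Σxᵢ² = 102; σ²/τ² = 0.25.
β̂_MAP = 319 / (102 + 0.25) = 319/102.25 ≈ 3.120.

β̂_MAP = 3.120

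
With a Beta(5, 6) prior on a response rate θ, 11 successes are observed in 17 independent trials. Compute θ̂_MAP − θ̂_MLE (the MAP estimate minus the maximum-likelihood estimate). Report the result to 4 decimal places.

Posterior is Beta(16, 12); MAP = (16−1)/(28−2) = 15/26 ≈ 0.57692.
MLE ignores the prior: θ̂_MLE = k/n = 11/17 ≈ 0.64706.
Difference = 15/26 − 11/17 = -31/442 ≈ -0.0701.

MAP − MLE = -0.0701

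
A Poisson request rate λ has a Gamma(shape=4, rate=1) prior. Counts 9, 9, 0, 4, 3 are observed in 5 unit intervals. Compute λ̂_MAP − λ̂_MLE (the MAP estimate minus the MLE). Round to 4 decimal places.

Σxᵢ = 25. Posterior is Gamma(29, 6); MAP = (29−1)/6 = 28/6 ≈ 4.66667.
MLE = x̄ = 25/5 ≈ 5.00000.
Difference = 28/6 − 25/5 = -1/3 ≈ -0.3333.

MAP − MLE = -0.3333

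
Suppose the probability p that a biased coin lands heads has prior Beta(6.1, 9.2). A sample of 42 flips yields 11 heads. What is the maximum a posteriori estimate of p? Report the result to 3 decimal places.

Prior: Beta(6.1, 9.2).
Data: 11 successes in 42 trials. The binomial likelihood contributes p^11(1−p)^31, so the posterior is Beta(6.1+11, 9.2+31) = Beta(17.1, 40.2).
For Beta(a, b) with a, b > 1 the mode is (a−1)/(a+b−2) = 16.1/55.3 ≈ 0.291.

p̂_MAP = 0.291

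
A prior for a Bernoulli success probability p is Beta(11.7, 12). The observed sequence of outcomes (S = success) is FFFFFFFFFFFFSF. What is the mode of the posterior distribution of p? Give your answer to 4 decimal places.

Prior: Beta(11.7, 12).
Data: 1 success in 14 trials (from the sequence). The binomial likelihood contributes p(1−p)^13, so the posterior is Beta(11.7+1, 12+13) = Beta(12.7, 25).
For Beta(a, b) with a, b > 1 the mode is (a−1)/(a+b−2) = 11.7/35.7 ≈ 0.3277.

p̂_MAP = 0.3277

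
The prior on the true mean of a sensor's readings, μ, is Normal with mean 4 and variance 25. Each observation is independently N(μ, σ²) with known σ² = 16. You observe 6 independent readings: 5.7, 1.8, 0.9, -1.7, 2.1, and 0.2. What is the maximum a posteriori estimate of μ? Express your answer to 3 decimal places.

μ̂_MAP = 1.741

n = 6; x̄ = (5.7 + 1.8 + 0.9 + (-1.7) + 2.1 + 0.2)/6 = 9/6 = 1.5.
For a Normal prior and Normal likelihood with known variance, the posterior is Normal; its mode equals its mean, the precision-weighted average.
Prior precision 1/σ₀² = 1/25 = 0.04; data precision n/σ² = 6/16 = 0.375.
μ̂ = (0.04·4 + 0.375·1.5) / (0.04 + 0.375) = 0.7225/0.415 = 289/166 ≈ 1.741.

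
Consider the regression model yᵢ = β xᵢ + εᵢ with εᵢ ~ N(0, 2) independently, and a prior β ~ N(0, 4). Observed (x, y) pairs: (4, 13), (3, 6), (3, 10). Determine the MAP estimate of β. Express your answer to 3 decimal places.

log p(β | y) = −Σ(yᵢ − βxᵢ)²/(2·2) − β²/(2·4) + const.
Setting the derivative to zero: Σxᵢ(yᵢ − βxᵢ)/2 − β/4 = 0, so β = Σxᵢyᵢ / (Σxᵢ² + σ²/τ²).
Σxᵢyᵢ = 4·13 + 3·6 + 3·10 = 100; Σxᵢ² = 34; σ²/τ² = 0.5.
β̂_MAP = 100 / (34 + 0.5) = 100/34.5 ≈ 2.899.

β̂_MAP = 2.899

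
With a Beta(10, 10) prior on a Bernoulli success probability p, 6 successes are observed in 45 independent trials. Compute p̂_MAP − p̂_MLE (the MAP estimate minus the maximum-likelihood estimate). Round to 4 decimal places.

Posterior is Beta(16, 49); MAP = (16−1)/(65−2) = 15/63 ≈ 0.23810.
MLE ignores the prior: p̂_MLE = k/n = 6/45 ≈ 0.13333.
Difference = 15/63 − 6/45 = 11/105 ≈ 0.1048.

MAP − MLE = 0.1048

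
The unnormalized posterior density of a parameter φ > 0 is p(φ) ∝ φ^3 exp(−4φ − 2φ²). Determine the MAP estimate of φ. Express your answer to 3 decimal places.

ℓ'(φ) = 3/φ − 4 − 4φ. Setting this to zero and multiplying by φ: 4φ² + 4φ − 3 = 0.
φ = (−4 + √(4² + 4·4·3)) / (2·4) = (−4 + √64) / 8 = (−4 + 8)/8 = 1/2.
ℓ''(φ) = −3/φ² − 4 < 0, confirming a maximum.

φ̂_MAP = 0.500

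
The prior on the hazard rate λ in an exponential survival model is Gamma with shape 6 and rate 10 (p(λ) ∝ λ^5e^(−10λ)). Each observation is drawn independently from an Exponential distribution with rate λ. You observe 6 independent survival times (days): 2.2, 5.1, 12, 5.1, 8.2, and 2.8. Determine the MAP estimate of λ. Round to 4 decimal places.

The Exponential(rate=λ) likelihood is ∝ λ^n e^(−λΣtᵢ). Here n = 6 and Σtᵢ = 2.2 + 5.1 + 12 + 5.1 + 8.2 + 2.8 = 35.4.
Posterior ∝ λ^5e^(−10λ) · λ^6e^(−35.4λ) = λ^11e^(−45.4λ), i.e. Gamma(12, 45.4).
Mode = (a−1)/b = 11/45.4 ≈ 0.2423.

λ̂_MAP = 0.2423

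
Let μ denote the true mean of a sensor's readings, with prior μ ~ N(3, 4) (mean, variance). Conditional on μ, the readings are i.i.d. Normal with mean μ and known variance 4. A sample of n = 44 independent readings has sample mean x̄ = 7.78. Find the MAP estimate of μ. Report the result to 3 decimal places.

μ̂_MAP = 7.674

n = 44, x̄ = 7.78.
For a Normal prior and Normal likelihood with known variance, the posterior is Normal; its mode equals its mean, the precision-weighted average.
Prior precision 1/σ₀² = 1/4 = 0.25; data precision n/σ² = 44/4 = 11.
μ̂ = (0.25·3 + 11·7.78) / (0.25 + 11) = 86.33/11.25 = 8633/1125 ≈ 7.674.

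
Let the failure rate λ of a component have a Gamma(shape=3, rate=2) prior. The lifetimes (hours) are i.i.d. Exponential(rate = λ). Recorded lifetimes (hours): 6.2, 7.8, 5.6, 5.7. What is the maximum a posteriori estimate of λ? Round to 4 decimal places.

The Exponential(rate=λ) likelihood is ∝ λ^n e^(−λΣtᵢ). Here n = 4 and Σtᵢ = 6.2 + 7.8 + 5.6 + 5.7 = 25.3.
Posterior ∝ λ^2e^(−2λ) · λ^4e^(−25.3λ) = λ^6e^(−27.3λ), i.e. Gamma(7, 27.3).
Mode = (a−1)/b = 6/27.3 ≈ 0.2198.

λ̂_MAP = 0.2198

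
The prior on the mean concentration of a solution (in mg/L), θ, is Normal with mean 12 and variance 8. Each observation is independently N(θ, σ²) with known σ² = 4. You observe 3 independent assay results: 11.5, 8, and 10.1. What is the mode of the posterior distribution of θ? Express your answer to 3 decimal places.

n = 3; x̄ = (11.5 + 8 + 10.1)/3 = 29.6/3 = 148/15 ≈ 9.8667.
For a Normal prior and Normal likelihood with known variance, the posterior is Normal; its mode equals its mean, the precision-weighted average.
Prior precision 1/σ₀² = 1/8 = 0.125; data precision n/σ² = 3/4 = 0.75.
θ̂ = (0.125·12 + 0.75·(148/15)) / (0.125 + 0.75) = 8.9/0.875 = 356/35 ≈ 10.171.

θ̂_MAP = 10.171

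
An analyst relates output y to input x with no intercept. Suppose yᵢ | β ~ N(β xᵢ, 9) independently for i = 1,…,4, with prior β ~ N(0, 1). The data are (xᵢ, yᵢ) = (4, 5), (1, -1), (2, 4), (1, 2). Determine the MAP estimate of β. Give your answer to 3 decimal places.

log p(β | y) = −Σ(yᵢ − βxᵢ)²/(2·9) − β²/(2·1) + const.
Setting the derivative to zero: Σxᵢ(yᵢ − βxᵢ)/9 − β/1 = 0, so β = Σxᵢyᵢ / (Σxᵢ² + σ²/τ²).
Σxᵢyᵢ = 4·5 + 1·(-1) + 2·4 + 1·2 = 29; Σxᵢ² = 22; σ²/τ² = 9.
β̂_MAP = 29 / (22 + 9) = 29/31 ≈ 0.935.

β̂_MAP = 0.935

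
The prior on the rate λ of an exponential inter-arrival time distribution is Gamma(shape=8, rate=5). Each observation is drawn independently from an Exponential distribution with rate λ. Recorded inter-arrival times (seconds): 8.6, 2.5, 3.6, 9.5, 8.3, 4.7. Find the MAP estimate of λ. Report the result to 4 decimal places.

The Exponential(rate=λ) likelihood is ∝ λ^n e^(−λΣtᵢ). Here n = 6 and Σtᵢ = 8.6 + 2.5 + 3.6 + 9.5 + 8.3 + 4.7 = 37.2.
Posterior ∝ λ^7e^(−5λ) · λ^6e^(−37.2λ) = λ^13e^(−42.2λ), i.e. Gamma(14, 42.2).
Mode = (a−1)/b = 13/42.2 ≈ 0.3081.

λ̂_MAP = 0.3081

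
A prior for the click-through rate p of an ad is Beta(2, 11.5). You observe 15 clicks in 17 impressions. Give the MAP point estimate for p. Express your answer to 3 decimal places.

p̂_MAP = 0.561

Prior: Beta(2, 11.5).
Data: 15 successes in 17 trials. The binomial likelihood contributes p^15(1−p)^2, so the posterior is Beta(2+15, 11.5+2) = Beta(17, 13.5).
For Beta(a, b) with a, b > 1 the mode is (a−1)/(a+b−2) = 16/28.5 ≈ 0.561.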